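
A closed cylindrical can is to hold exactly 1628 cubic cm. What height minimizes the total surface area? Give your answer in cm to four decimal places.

12.7503

With radius r and height h, πr²h = 1628 so h = 1628/(πr²), and S(r) = 2πr² + 2πrh = 2πr² + 2·1628/r.
S'(r) = 4πr − 2·1628/r² = 0 ⇒ r³ = 1628/(2π), so r ≈ 6.3752 and h = 2r ≈ 12.7503.
S''(r) = 4π + 4·1628/r³ > 0, so this is the minimum; S ≈ 766.0977.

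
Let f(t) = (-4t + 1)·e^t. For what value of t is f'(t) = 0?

By the product rule, f'(t) = (-4t - 3)·e^t. Since e^t > 0, the only critical point is t = -3/4.
f''(-3/4) has the same sign as -4 < 0, so this is a local maximum.
f(-3/4) = (4)·e^(-3/4) ≈ 1.8895.

-3/4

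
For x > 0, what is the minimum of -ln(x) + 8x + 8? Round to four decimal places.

11.0794

g'(x) = -1/x + 8 = 0 gives x = 1/8.
g''(x) = 1/x², which is positive for x > 0, so this is a local minimum.
g(1/8) = -1·ln(1/8) + 1 + 8 ≈ 11.0794.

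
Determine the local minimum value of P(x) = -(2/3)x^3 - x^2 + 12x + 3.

P'(x) = -2x^2 - 2x + 12 = 0 at x = -3, 2.
Since P''(x) = -4x - 2, we get P''(-3) = 10 > 0 ⇒ local minimum; P''(2) = -10 < 0 ⇒ local maximum.
Thus P has its local minimum at x = -3, with value -24.

-24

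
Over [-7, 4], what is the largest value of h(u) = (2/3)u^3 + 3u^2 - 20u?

275/3

h'(u) = 2u^2 + 6u - 20, which vanishes at u = -5 and u = 2.
Compare values at every candidate in [-7, 4]: h(-7) = 175/3,  h(-5) = 275/3,  h(2) = -68/3,  h(4) = 32/3.
So the maximum is h(-5) = 275/3.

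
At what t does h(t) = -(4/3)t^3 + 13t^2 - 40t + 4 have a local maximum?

4

h'(t) = -4t^2 + 26t - 40 = 0 at t = 5/2, 4.
Since h''(t) = -8t + 26, we get h''(5/2) = 6 > 0 ⇒ local minimum; h''(4) = -6 < 0 ⇒ local maximum.
Thus h has its local maximum at t = 4, with value -100/3.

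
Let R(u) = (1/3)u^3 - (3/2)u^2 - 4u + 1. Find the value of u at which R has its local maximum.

-1

R'(u) = u^2 - 3u - 4. Setting R'(u) = 0 gives u ∈ {-1, 4}.
Since R''(u) = 2u - 3, we get R''(-1) = -5 < 0 ⇒ local maximum; R''(4) = 5 > 0 ⇒ local minimum.
Thus R has its local maximum at u = -1, with value 19/6.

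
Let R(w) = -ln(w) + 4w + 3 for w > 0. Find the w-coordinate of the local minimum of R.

1/4

R'(w) = -1/w + 4 = 0 gives w = 1/4.
R''(w) = 1/w², which is positive for w > 0, so this is a local minimum.
R(1/4) = -1·ln(1/4) + 1 + 3 ≈ 5.3863.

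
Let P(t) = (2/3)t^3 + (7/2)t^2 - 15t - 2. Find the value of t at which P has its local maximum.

-5

P'(t) = 2t^2 + 7t - 15 = 0 at t = -5, 3/2.
P''(t) = 4t + 7. P''(-5) = -13 < 0 ⇒ local maximum; P''(3/2) = 13 > 0 ⇒ local minimum.
Thus P has its local maximum at t = -5, with value 463/6.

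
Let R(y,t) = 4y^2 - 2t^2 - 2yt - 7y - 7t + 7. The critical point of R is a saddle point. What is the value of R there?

∂R/∂y = 8y - 2t - 7 = 0 and ∂R/∂t = -2y - 4t - 7 = 0, so (y, t) = (7/18, -35/18).
The Hessian has R_{yy} = 8, R_{tt} = -4, R_{yt} = -2, giving D = -36 < 0, so the point is a saddle point.
R(7/18, -35/18) = 112/9.

112/9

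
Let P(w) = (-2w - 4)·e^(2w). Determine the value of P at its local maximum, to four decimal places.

By the product rule, P'(w) = (-4w - 10)·e^(2w). Since e^(2w) > 0, the only critical point is w = -5/2.
P''(-5/2) has the same sign as -4 < 0, so this is a local maximum.
P(-5/2) = (1)·e^(-5) ≈ 0.0067.

0.0067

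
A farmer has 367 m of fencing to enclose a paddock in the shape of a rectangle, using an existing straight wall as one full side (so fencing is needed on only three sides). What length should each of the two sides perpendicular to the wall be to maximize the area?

Let the sides perpendicular to the wall have length x and the parallel side y, so 2x + y = 367 and the area is A = xy = x(367 − 2x).
A'(x) = 367 − 4x = 0 gives x = 367/4, and A''(x) = −4 < 0 confirms a maximum.
Then y = 367 − 2·367/4 = 367/2 and A = 134689/8.

367/4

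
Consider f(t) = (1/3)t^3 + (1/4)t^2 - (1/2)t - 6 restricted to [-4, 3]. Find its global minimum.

-64/3

Differentiating, f'(t) = t^2 + (1/2)t - 1/2; which vanishes at t = -1 and t = 1/2.
Evaluating at the critical points and endpoints: f(-4) = -64/3,  f(-1) = -67/12,  f(1/2) = -295/48,  f(3) = 15/4.
Hence the absolute minimum is -64/3 at t = -4.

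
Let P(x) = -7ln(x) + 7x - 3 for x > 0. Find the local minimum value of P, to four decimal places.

4.0000

P'(x) = -7/x + 7 = 0 gives x = 1.
P''(x) = 7/x², which is positive for x > 0, so this is a local minimum.
P(1) = -7·ln(1) + 7 - 3 ≈ 4.0000.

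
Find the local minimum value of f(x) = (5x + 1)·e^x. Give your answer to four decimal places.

-1.5060

Differentiating with the product rule gives f'(x) = (5x + 6)·e^x. Since e^x > 0, the only critical point is x = -6/5.
f''(-6/5) has the same sign as 5 > 0, so this is a local minimum.
f(-6/5) = (-5)·e^(-6/5) ≈ -1.5060.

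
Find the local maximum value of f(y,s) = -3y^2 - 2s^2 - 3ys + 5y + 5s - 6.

-8/3

∂f/∂y = -6y - 3s + 5 = 0 and ∂f/∂s = -3y - 4s + 5 = 0, so (y, s) = (1/3, 1).
The Hessian has f_{yy} = -6, f_{ss} = -4, f_{ys} = -3, giving D = 15 > 0 with f_{yy} < 0, so the point is a local maximum.
f(1/3, 1) = -8/3.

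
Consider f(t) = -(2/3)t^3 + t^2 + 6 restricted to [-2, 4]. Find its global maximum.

The derivative is -2t^2 + 2t, which vanishes at t = 0 and t = 1.
Compare values at every candidate in [-2, 4]: f(-2) = 46/3, f(0) = 6, f(1) = 19/3, f(4) = -62/3.
So the maximum is f(-2) = 46/3.

46/3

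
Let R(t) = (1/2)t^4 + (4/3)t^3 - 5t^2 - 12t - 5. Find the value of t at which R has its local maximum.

-1

R'(t) = 2t^3 + 4t^2 - 10t - 12 = 0 at t = -3, -1, 2.
Second-derivative test with R''(t) = 6t^2 + 8t - 10: R''(-3) = 20 > 0 ⇒ local minimum; R''(-1) = -12 < 0 ⇒ local maximum; R''(2) = 30 > 0 ⇒ local minimum.
Thus R has its local maximum at t = -1, with value 7/6.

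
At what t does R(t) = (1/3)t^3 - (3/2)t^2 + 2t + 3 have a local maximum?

R'(t) = t^2 - 3t + 2 = 0 at t = 1, 2.
R''(t) = 2t - 3. R''(1) = -1 < 0 ⇒ local maximum; R''(2) = 1 > 0 ⇒ local minimum.
So the local maximum value is R(1) = 23/6.

1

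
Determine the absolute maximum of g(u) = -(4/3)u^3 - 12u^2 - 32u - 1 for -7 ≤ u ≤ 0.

Differentiating, g'(u) = -4u^2 - 24u - 32; which vanishes at u = -4 and u = -2.
Evaluating at the critical points and endpoints: g(-7) = 277/3,  g(-4) = 61/3,  g(-2) = 77/3,  g(0) = -1.
So the maximum is g(-7) = 277/3.

277/3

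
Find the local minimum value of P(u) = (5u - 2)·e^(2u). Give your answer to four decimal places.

-2.0468

P'(u) = 5·e^(2u) + (5u - 2)·2·e^(2u) = (10u + 1)·e^(2u). Since e^(2u) > 0, the only critical point is u = -1/10.
P''(-1/10) has the same sign as 10 > 0, so this is a local minimum.
P(-1/10) = (-5/2)·e^(-1/5) ≈ -2.0468.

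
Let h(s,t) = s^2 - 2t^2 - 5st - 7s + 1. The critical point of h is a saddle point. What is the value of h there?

∂h/∂s = 2s - 5t - 7 = 0 and ∂h/∂t = -5s - 4t = 0, so (s, t) = (28/33, -35/33).
The Hessian has h_{ss} = 2, h_{tt} = -4, h_{st} = -5, giving D = -33 < 0, so the point is a saddle point.
h(28/33, -35/33) = -65/33.

-65/33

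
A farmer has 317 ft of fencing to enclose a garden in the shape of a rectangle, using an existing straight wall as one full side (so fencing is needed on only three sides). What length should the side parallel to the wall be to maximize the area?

317/2

Let the sides perpendicular to the wall have length x and the parallel side y, so 2x + y = 317 and the area is A = xy = x(317 − 2x).
A'(x) = 317 − 4x = 0 gives x = 317/4, and A''(x) = −4 < 0 confirms a maximum.
Then y = 317 − 2·317/4 = 317/2 and A = 100489/8.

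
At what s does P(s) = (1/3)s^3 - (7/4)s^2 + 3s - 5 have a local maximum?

Critical points: P'(s) = s^2 - (7/2)s + 3 vanishes at s = 3/2, 2.
P''(s) = 2s - 7/2. P''(3/2) = -1/2 < 0 ⇒ local maximum; P''(2) = 1/2 > 0 ⇒ local minimum.
The local maximum is P(3/2) = -53/16.

3/2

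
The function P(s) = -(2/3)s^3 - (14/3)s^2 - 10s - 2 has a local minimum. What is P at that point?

4

P'(s) = -2s^2 - (28/3)s - 10 = 0 at s = -3, -5/3.
Since P''(s) = -4s - 28/3, we get P''(-3) = 8/3 > 0 ⇒ local minimum; P''(-5/3) = -8/3 < 0 ⇒ local maximum.
Thus P has its local minimum at s = -3, with value 4.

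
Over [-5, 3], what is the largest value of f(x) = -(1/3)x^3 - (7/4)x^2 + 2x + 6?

The derivative is -x^2 - (7/2)x + 2, which vanishes at x = -4 and x = 1/2.
Evaluating at the critical points and endpoints: f(-5) = -73/12,  f(-4) = -26/3,  f(1/2) = 313/48,  f(3) = -51/4.
The maximum over the interval is 313/48, attained at x = 1/2.

313/48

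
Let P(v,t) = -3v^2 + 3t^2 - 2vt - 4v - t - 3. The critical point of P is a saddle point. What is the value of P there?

-67/40

∂P/∂v = -6v - 2t - 4 = 0 and ∂P/∂t = -2v + 6t - 1 = 0, so (v, t) = (-13/20, -1/20).
The Hessian has P_{vv} = -6, P_{tt} = 6, P_{vt} = -2, giving D = -40 < 0, so the point is a saddle point.
P(-13/20, -1/20) = -67/40.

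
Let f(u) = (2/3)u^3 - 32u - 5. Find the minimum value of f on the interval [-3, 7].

-271/3

Differentiating, f'(u) = 2u^2 - 32; whose only zero in [-3, 7] is u = 4.
Candidates: f(-3) = 73, f(4) = -271/3, f(7) = -1/3.
So the minimum is f(4) = -271/3.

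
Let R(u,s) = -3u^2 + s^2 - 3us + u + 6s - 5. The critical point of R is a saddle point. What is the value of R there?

-194/21

∂R/∂u = -6u - 3s + 1 = 0 and ∂R/∂s = -3u + 2s + 6 = 0, so (u, s) = (20/21, -11/7).
The Hessian has R_{uu} = -6, R_{ss} = 2, R_{us} = -3, giving D = -21 < 0, so the point is a saddle point.
R(20/21, -11/7) = -194/21.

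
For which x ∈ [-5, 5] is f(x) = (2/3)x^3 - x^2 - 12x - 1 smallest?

f'(x) = 2x^2 - 2x - 12, which vanishes at x = -2 and x = 3.
Compare values at every candidate in [-5, 5]: f(-5) = -148/3, f(-2) = 41/3, f(3) = -28, f(5) = -8/3.
Hence the absolute minimum is -148/3 at x = -5.

-5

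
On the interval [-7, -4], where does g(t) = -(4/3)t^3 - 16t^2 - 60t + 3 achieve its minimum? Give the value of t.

Differentiating, g'(t) = -4t^2 - 32t - 60; whose only zero in [-7, -4] is t = -5.
Evaluating at the critical points and endpoints: g(-7) = 289/3; g(-5) = 209/3; g(-4) = 217/3.
The minimum over the interval is 209/3, attained at t = -5.

-5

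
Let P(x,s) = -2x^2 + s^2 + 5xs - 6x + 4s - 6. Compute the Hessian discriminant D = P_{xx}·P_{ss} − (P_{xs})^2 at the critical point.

-33

∂P/∂x = -4x + 5s - 6 = 0 and ∂P/∂s = 5x + 2s + 4 = 0, so (x, s) = (-32/33, 14/33).
The Hessian has P_{xx} = -4, P_{ss} = 2, P_{xs} = 5, giving D = -33 < 0, so the point is a saddle point.
D = (-4)·(2) − (5)^2 = -33.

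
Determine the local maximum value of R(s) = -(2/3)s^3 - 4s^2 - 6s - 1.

5/3

Critical points: R'(s) = -2s^2 - 8s - 6 vanishes at s = -3, -1.
Second-derivative test with R''(s) = -4s - 8: R''(-3) = 4 > 0 ⇒ local minimum; R''(-1) = -4 < 0 ⇒ local maximum.
The local maximum is R(-1) = 5/3.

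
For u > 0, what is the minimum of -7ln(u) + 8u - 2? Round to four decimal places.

P'(u) = -7/u + 8 = 0 gives u = 7/8.
P''(u) = 7/u², which is positive for u > 0, so this is a local minimum.
P(7/8) = -7·ln(7/8) + 7 - 2 ≈ 5.9347.

5.9347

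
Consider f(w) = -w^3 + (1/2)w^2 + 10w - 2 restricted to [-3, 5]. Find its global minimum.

-129/2

The derivative is -3w^2 + w + 10, which vanishes at w = -5/3 and w = 2.
Evaluating at the critical points and endpoints: f(-3) = -1/2,  f(-5/3) = -683/54,  f(2) = 12,  f(5) = -129/2.
Hence the absolute minimum is -129/2 at w = 5.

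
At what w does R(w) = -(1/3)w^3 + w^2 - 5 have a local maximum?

2

Critical points: R'(w) = -w^2 + 2w vanishes at w = 0, 2.
Second-derivative test with R''(w) = -2w + 2: R''(0) = 2 > 0 ⇒ local minimum; R''(2) = -2 < 0 ⇒ local maximum.
Thus R has its local maximum at w = 2, with value -11/3.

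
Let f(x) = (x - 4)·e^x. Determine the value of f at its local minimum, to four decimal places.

-20.0855

Differentiating with the product rule gives f'(x) = (x - 3)·e^x. Since e^x > 0, the only critical point is x = 3.
f''(3) has the same sign as 1 > 0, so this is a local minimum.
f(3) = (-1)·e^(3) ≈ -20.0855.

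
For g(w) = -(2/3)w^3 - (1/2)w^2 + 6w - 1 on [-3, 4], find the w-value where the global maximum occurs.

3/2

g'(w) = -2w^2 - w + 6, which vanishes at w = -2 and w = 3/2.
Compare values at every candidate in [-3, 4]: g(-3) = -11/2, g(-2) = -29/3, g(3/2) = 37/8, g(4) = -83/3.
So the maximum is g(3/2) = 37/8.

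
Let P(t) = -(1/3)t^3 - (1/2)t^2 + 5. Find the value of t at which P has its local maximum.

Critical points: P'(t) = -t^2 - t vanishes at t = -1, 0.
Since P''(t) = -2t - 1, we get P''(-1) = 1 > 0 ⇒ local minimum; P''(0) = -1 < 0 ⇒ local maximum.
Thus P has its local maximum at t = 0, with value 5.

0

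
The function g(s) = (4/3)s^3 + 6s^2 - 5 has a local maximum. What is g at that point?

13

g'(s) = 4s^2 + 12s. Setting g'(s) = 0 gives s ∈ {-3, 0}.
Since g''(s) = 8s + 12, we get g''(-3) = -12 < 0 ⇒ local maximum; g''(0) = 12 > 0 ⇒ local minimum.
So the local maximum value is g(-3) = 13.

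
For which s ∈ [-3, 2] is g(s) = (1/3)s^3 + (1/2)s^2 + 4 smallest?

-3

g'(s) = s^2 + s, which vanishes at s = -1 and s = 0.
Compare values at every candidate in [-3, 2]: g(-3) = -1/2; g(-1) = 25/6; g(0) = 4; g(2) = 26/3.
So the minimum is g(-3) = -1/2.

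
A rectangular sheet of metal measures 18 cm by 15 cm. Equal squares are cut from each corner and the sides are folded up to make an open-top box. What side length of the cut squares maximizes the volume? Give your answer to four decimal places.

With cut size x, the volume is V(x) = x(18 − 2x)(15 − 2x) for 0 < x < 7.5.
V'(x) = 12x^2 − 132x + 270. Setting V'(x) = 0 gives x ≈ 2.7161 (the root in (0, 7.5)).
V''(x) = 24x − 132 is negative there, so this is the maximum; V ≈ 326.6007.

2.7161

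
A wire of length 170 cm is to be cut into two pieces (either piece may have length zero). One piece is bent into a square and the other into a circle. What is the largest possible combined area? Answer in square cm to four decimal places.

Let x be the length used for the square. Square side x/4; circle radius (170−x)/(2π).
A(x) = (x/4)² + π·((170−x)/(2π))² = x²/16 + (170−x)²/(4π) for 0 ≤ x ≤ 170. A'(x) = x/8 − (170−x)/(2π) = 0 gives x = 4·170/(π+4) ≈ 95.2169.
A'' > 0, so the interior critical point is a minimum; the maximum is at an endpoint. A(0) = 2299.7889 and A(170) = 1806.2500, so the largest area is 2299.7889.

2299.7889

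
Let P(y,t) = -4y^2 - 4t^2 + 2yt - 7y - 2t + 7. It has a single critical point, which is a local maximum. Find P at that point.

11

∂P/∂y = -8y + 2t - 7 = 0 and ∂P/∂t = 2y - 8t - 2 = 0, so (y, t) = (-1, -1/2).
The Hessian has P_{yy} = -8, P_{tt} = -8, P_{yt} = 2, giving D = 60 > 0 with P_{yy} < 0, so the point is a local maximum.
P(-1, -1/2) = 11.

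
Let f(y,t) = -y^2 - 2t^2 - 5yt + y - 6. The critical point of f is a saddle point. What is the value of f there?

∂f/∂y = -2y - 5t + 1 = 0 and ∂f/∂t = -5y - 4t = 0, so (y, t) = (-4/17, 5/17).
The Hessian has f_{yy} = -2, f_{tt} = -4, f_{yt} = -5, giving D = -17 < 0, so the point is a saddle point.
f(-4/17, 5/17) = -104/17.

-104/17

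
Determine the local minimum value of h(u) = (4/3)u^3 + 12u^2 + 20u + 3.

-19/3

Critical points: h'(u) = 4u^2 + 24u + 20 vanishes at u = -5, -1.
Since h''(u) = 8u + 24, we get h''(-5) = -16 < 0 ⇒ local maximum; h''(-1) = 16 > 0 ⇒ local minimum.
The local minimum is h(-1) = -19/3.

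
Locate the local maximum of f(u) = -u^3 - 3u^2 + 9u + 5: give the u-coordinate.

f'(u) = -3u^2 - 6u + 9. Setting f'(u) = 0 gives u ∈ {-3, 1}.
Since f''(u) = -6u - 6, we get f''(-3) = 12 > 0 ⇒ local minimum; f''(1) = -12 < 0 ⇒ local maximum.
Thus f has its local maximum at u = 1, with value 10.

1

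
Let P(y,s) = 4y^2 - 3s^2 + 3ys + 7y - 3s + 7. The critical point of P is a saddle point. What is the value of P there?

117/19

∂P/∂y = 8y + 3s + 7 = 0 and ∂P/∂s = 3y - 6s - 3 = 0, so (y, s) = (-11/19, -15/19).
The Hessian has P_{yy} = 8, P_{ss} = -6, P_{ys} = 3, giving D = -57 < 0, so the point is a saddle point.
P(-11/19, -15/19) = 117/19.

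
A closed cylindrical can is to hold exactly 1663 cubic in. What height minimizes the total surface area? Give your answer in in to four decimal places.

With radius r and height h, πr²h = 1663 so h = 1663/(πr²), and S(r) = 2πr² + 2πrh = 2πr² + 2·1663/r.
S'(r) = 4πr − 2·1663/r² = 0 ⇒ r³ = 1663/(2π), so r ≈ 6.4205 and h = 2r ≈ 12.8411.
S''(r) = 4π + 4·1663/r³ > 0, so this is the minimum; S ≈ 777.0388.

12.8411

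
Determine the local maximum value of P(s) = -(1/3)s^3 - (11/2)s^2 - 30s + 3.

Critical points: P'(s) = -s^2 - 11s - 30 vanishes at s = -6, -5.
Since P''(s) = -2s - 11, we get P''(-6) = 1 > 0 ⇒ local minimum; P''(-5) = -1 < 0 ⇒ local maximum.
So the local maximum value is P(-5) = 343/6.

343/6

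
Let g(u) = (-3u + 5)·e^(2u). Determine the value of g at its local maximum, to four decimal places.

15.4684

By the product rule, g'(u) = (-6u + 7)·e^(2u). Since e^(2u) > 0, the only critical point is u = 7/6.
g''(7/6) has the same sign as -6 < 0, so this is a local maximum.
g(7/6) = (3/2)·e^(7/3) ≈ 15.4684.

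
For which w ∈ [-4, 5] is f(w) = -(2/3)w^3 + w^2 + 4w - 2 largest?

-4

The derivative is -2w^2 + 2w + 4, which vanishes at w = -1 and w = 2.
Compare values at every candidate in [-4, 5]: f(-4) = 122/3; f(-1) = -13/3; f(2) = 14/3; f(5) = -121/3.
Hence the absolute maximum is 122/3 at w = -4.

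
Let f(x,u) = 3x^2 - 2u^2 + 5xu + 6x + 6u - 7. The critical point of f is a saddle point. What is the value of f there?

-487/49

∂f/∂x = 6x + 5u + 6 = 0 and ∂f/∂u = 5x - 4u + 6 = 0, so (x, u) = (-54/49, 6/49).
The Hessian has f_{xx} = 6, f_{uu} = -4, f_{xu} = 5, giving D = -49 < 0, so the point is a saddle point.
f(-54/49, 6/49) = -487/49.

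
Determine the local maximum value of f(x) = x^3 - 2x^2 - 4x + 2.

94/27

f'(x) = 3x^2 - 4x - 4. Setting f'(x) = 0 gives x ∈ {-2/3, 2}.
Second-derivative test with f''(x) = 6x - 4: f''(-2/3) = -8 < 0 ⇒ local maximum; f''(2) = 8 > 0 ⇒ local minimum.
The local maximum is f(-2/3) = 94/27.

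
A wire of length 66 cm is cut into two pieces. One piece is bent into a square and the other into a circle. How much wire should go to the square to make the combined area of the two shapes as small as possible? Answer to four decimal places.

Let x be the length used for the square. Square side x/4; circle radius (66−x)/(2π).
A(x) = (x/4)² + π·((66−x)/(2π))² = x²/16 + (66−x)²/(4π) for 0 ≤ x ≤ 66. A'(x) = x/8 − (66−x)/(2π) = 0 gives x = 4·66/(π+4) ≈ 36.9665.
A'' = 1/8 + 1/(2π) > 0, so this gives the minimum combined area; x ≈ 36.9665 cm to the square.

36.9665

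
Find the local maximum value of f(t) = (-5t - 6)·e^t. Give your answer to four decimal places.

0.5540

f'(t) = (-5)·e^t + (-5t - 6)·1·e^t = (-5t - 11)·e^t. Since e^t > 0, the only critical point is t = -11/5.
f''(-11/5) has the same sign as -5 < 0, so this is a local maximum.
f(-11/5) = (5)·e^(-11/5) ≈ 0.5540.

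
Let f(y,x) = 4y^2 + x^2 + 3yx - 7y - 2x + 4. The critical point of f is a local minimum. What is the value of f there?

∂f/∂y = 8y + 3x - 7 = 0 and ∂f/∂x = 3y + 2x - 2 = 0, so (y, x) = (8/7, -5/7).
The Hessian has f_{yy} = 8, f_{xx} = 2, f_{yx} = 3, giving D = 7 > 0 with f_{yy} > 0, so the point is a local minimum.
f(8/7, -5/7) = 5/7.

5/7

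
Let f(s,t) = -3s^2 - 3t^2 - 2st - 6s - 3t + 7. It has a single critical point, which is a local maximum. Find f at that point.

∂f/∂s = -6s - 2t - 6 = 0 and ∂f/∂t = -2s - 6t - 3 = 0, so (s, t) = (-15/16, -3/16).
The Hessian has f_{ss} = -6, f_{tt} = -6, f_{st} = -2, giving D = 32 > 0 with f_{ss} < 0, so the point is a local maximum.
f(-15/16, -3/16) = 323/32.

323/32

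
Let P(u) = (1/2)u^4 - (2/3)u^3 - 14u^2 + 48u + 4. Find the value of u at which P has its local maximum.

2

P'(u) = 2u^3 - 2u^2 - 28u + 48. Setting P'(u) = 0 gives u ∈ {-4, 2, 3}.
P''(u) = 6u^2 - 4u - 28. P''(-4) = 84 > 0 ⇒ local minimum; P''(2) = -12 < 0 ⇒ local maximum; P''(3) = 14 > 0 ⇒ local minimum.
Thus P has its local maximum at u = 2, with value 140/3.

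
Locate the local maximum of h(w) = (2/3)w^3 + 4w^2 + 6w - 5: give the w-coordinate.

h'(w) = 2w^2 + 8w + 6. Setting h'(w) = 0 gives w ∈ {-3, -1}.
Second-derivative test with h''(w) = 4w + 8: h''(-3) = -4 < 0 ⇒ local maximum; h''(-1) = 4 > 0 ⇒ local minimum.
So the local maximum value is h(-3) = -5.

-3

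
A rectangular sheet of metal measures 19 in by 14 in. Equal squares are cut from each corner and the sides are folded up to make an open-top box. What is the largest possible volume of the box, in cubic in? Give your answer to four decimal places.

315.8551

With cut size x, the volume is V(x) = x(19 − 2x)(14 − 2x) for 0 < x < 7.
V'(x) = 12x^2 − 132x + 266. Setting V'(x) = 0 gives x ≈ 2.6569 (the root in (0, 7)).
V''(x) = 24x − 132 is negative there, so this is the maximum; V ≈ 315.8551.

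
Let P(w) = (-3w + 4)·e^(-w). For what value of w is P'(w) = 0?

By the product rule, P'(w) = (3w - 7)·e^(-w). Since e^(-w) > 0, the only critical point is w = 7/3.
P''(7/3) has the same sign as 3 > 0, so this is a local minimum.
P(7/3) = (-3)·e^(-7/3) ≈ -0.2909.

7/3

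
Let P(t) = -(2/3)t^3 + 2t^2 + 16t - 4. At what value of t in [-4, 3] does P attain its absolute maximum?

Differentiating, P'(t) = -2t^2 + 4t + 16; whose only zero in [-4, 3] is t = -2.
Compare values at every candidate in [-4, 3]: P(-4) = 20/3, P(-2) = -68/3, P(3) = 44.
So the maximum is P(3) = 44.

3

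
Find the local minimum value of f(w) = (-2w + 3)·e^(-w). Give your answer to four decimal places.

By the product rule, f'(w) = (2w - 5)·e^(-w). Since e^(-w) > 0, the only critical point is w = 5/2.
f''(5/2) has the same sign as 2 > 0, so this is a local minimum.
f(5/2) = (-2)·e^(-5/2) ≈ -0.1642.

-0.1642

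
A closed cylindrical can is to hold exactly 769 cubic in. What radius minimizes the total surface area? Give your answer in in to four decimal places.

With radius r and height h, πr²h = 769 so h = 769/(πr²), and S(r) = 2πr² + 2πrh = 2πr² + 2·769/r.
S'(r) = 4πr − 2·769/r² = 0 ⇒ r³ = 769/(2π), so r ≈ 4.9650 and h = 2r ≈ 9.9299.
S''(r) = 4π + 4·769/r³ > 0, so this is the minimum; S ≈ 464.6566.

4.9650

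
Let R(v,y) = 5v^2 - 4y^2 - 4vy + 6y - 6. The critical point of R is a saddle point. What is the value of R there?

∂R/∂v = 10v - 4y = 0 and ∂R/∂y = -4v - 8y + 6 = 0, so (v, y) = (1/4, 5/8).
The Hessian has R_{vv} = 10, R_{yy} = -8, R_{vy} = -4, giving D = -96 < 0, so the point is a saddle point.
R(1/4, 5/8) = -33/8.

-33/8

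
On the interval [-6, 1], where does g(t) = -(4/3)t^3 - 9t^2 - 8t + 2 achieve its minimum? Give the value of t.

The derivative is -4t^2 - 18t - 8, which vanishes at t = -4 and t = -1/2.
Compare values at every candidate in [-6, 1]: g(-6) = 14,  g(-4) = -74/3,  g(-1/2) = 47/12,  g(1) = -49/3.
So the minimum is g(-4) = -74/3.

-4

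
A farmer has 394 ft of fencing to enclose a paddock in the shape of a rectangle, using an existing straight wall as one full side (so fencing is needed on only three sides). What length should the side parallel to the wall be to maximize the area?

197

Let the sides perpendicular to the wall have length x and the parallel side y, so 2x + y = 394 and the area is A = xy = x(394 − 2x).
A'(x) = 394 − 4x = 0 gives x = 197/2, and A''(x) = −4 < 0 confirms a maximum.
Then y = 394 − 2·197/2 = 197 and A = 38809/2.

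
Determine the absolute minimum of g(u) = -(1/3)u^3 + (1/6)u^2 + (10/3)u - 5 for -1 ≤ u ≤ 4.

g'(u) = -u^2 + (1/3)u + 10/3, whose only zero in [-1, 4] is u = 2.
Candidates: g(-1) = -47/6,  g(2) = -1/3,  g(4) = -31/3.
Hence the absolute minimum is -31/3 at u = 4.

-31/3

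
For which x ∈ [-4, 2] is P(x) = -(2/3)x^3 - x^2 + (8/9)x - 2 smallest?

2

P'(x) = -2x^2 - 2x + 8/9, which vanishes at x = -4/3 and x = 1/3.
Compare values at every candidate in [-4, 2]: P(-4) = 190/9; P(-4/3) = -274/81; P(1/3) = -149/81; P(2) = -86/9.
The minimum over the interval is -86/9, attained at x = 2.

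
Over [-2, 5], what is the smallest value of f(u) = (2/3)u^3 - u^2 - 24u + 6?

-190/3

Differentiating, f'(u) = 2u^2 - 2u - 24; whose only zero in [-2, 5] is u = 4.
Compare values at every candidate in [-2, 5]: f(-2) = 134/3, f(4) = -190/3, f(5) = -167/3.
Hence the absolute minimum is -190/3 at u = 4.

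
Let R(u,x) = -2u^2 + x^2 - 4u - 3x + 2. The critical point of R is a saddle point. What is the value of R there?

7/4

∂R/∂u = -4u - 4 = 0 and ∂R/∂x = 2x - 3 = 0, so (u, x) = (-1, 3/2).
The Hessian has R_{uu} = -4, R_{xx} = 2, R_{ux} = 0, giving D = -8 < 0, so the point is a saddle point.
R(-1, 3/2) = 7/4.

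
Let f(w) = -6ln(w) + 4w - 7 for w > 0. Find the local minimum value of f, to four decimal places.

-3.4328

f'(w) = -6/w + 4 = 0 gives w = 3/2.
f''(w) = 6/w², which is positive for w > 0, so this is a local minimum.
f(3/2) = -6·ln(3/2) + 6 - 7 ≈ -3.4328.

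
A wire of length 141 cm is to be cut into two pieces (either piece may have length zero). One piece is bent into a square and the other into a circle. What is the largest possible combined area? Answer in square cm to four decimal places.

Let x be the length used for the square. Square side x/4; circle radius (141−x)/(2π).
A(x) = (x/4)² + π·((141−x)/(2π))² = x²/16 + (141−x)²/(4π) for 0 ≤ x ≤ 141. A'(x) = x/8 − (141−x)/(2π) = 0 gives x = 4·141/(π+4) ≈ 78.9740.
A'' > 0, so the interior critical point is a minimum; the maximum is at an endpoint. A(0) = 1582.0797 and A(141) = 1242.5625, so the largest area is 1582.0797.

1582.0797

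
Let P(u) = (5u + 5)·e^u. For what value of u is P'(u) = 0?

-2

By the product rule, P'(u) = (5u + 10)·e^u. Since e^u > 0, the only critical point is u = -2.
P''(-2) has the same sign as 5 > 0, so this is a local minimum.
P(-2) = (-5)·e^(-2) ≈ -0.6767.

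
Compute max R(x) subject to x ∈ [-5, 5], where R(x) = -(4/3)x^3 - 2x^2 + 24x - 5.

73/3

Differentiating, R'(x) = -4x^2 - 4x + 24; which vanishes at x = -3 and x = 2.
Compare values at every candidate in [-5, 5]: R(-5) = -25/3,  R(-3) = -59,  R(2) = 73/3,  R(5) = -305/3.
The maximum over the interval is 73/3, attained at x = 2.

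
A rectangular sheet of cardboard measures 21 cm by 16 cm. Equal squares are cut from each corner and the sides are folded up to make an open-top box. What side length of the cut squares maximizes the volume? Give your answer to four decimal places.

3.0000

With cut size x, the volume is V(x) = x(21 − 2x)(16 − 2x) for 0 < x < 8.
V'(x) = 12x^2 − 148x + 336. Setting V'(x) = 0 gives x ≈ 3.0000 (the root in (0, 8)).
V''(x) = 24x − 148 is negative there, so this is the maximum; V ≈ 450.0000.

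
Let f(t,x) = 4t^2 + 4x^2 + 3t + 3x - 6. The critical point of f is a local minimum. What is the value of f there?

-57/8

∂f/∂t = 8t + 3 = 0 and ∂f/∂x = 8x + 3 = 0, so (t, x) = (-3/8, -3/8).
The Hessian has f_{tt} = 8, f_{xx} = 8, f_{tx} = 0, giving D = 64 > 0 with f_{tt} > 0, so the point is a local minimum.
f(-3/8, -3/8) = -57/8.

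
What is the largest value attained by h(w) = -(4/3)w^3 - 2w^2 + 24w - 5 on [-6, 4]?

The derivative is -4w^2 - 4w + 24, which vanishes at w = -3 and w = 2.
Candidates: h(-6) = 67, h(-3) = -59, h(2) = 73/3, h(4) = -79/3.
So the maximum is h(-6) = 67.

67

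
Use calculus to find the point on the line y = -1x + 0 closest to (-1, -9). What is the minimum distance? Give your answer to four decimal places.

Minimize D(x)^2 = (x + 1)^2 + (-x + 9)^2.
d/dx[D^2] = 2(x + 1) + 2·(-1)·(-x + 9) = 0 ⇒ x = 4.
Then y = -4 and the distance is √(50) ≈ 7.0711.

7.0711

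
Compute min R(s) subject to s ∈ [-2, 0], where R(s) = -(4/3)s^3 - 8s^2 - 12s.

0

The derivative is -4s^2 - 16s - 12, whose only zero in [-2, 0] is s = -1.
Evaluating at the critical points and endpoints: R(-2) = 8/3,  R(-1) = 16/3,  R(0) = 0.
So the minimum is R(0) = 0.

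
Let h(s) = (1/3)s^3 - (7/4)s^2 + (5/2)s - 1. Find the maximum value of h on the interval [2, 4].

h'(s) = s^2 - (7/2)s + 5/2, whose only zero in [2, 4] is s = 5/2.
Candidates: h(2) = -1/3,  h(5/2) = -23/48,  h(4) = 7/3.
The maximum over the interval is 7/3, attained at s = 4.

7/3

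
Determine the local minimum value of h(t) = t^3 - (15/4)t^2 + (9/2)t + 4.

h'(t) = 3t^2 - (15/2)t + 9/2. Setting h'(t) = 0 gives t ∈ {1, 3/2}.
Since h''(t) = 6t - 15/2, we get h''(1) = -3/2 < 0 ⇒ local maximum; h''(3/2) = 3/2 > 0 ⇒ local minimum.
So the local minimum value is h(3/2) = 91/16.

91/16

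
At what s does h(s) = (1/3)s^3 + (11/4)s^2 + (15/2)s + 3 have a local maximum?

h'(s) = s^2 + (11/2)s + 15/2. Setting h'(s) = 0 gives s ∈ {-3, -5/2}.
h''(s) = 2s + 11/2. h''(-3) = -1/2 < 0 ⇒ local maximum; h''(-5/2) = 1/2 > 0 ⇒ local minimum.
Thus h has its local maximum at s = -3, with value -15/4.

-3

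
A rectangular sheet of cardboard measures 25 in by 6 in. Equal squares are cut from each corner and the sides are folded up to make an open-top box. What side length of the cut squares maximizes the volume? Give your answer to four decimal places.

With cut size x, the volume is V(x) = x(25 − 2x)(6 − 2x) for 0 < x < 3.
V'(x) = 12x^2 − 124x + 150. Setting V'(x) = 0 gives x ≈ 1.3991 (the root in (0, 3)).
V''(x) = 24x − 124 is negative there, so this is the maximum; V ≈ 99.4560.

1.3991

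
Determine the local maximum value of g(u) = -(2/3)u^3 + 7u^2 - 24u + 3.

g'(u) = -2u^2 + 14u - 24 = 0 at u = 3, 4.
g''(u) = -4u + 14. g''(3) = 2 > 0 ⇒ local minimum; g''(4) = -2 < 0 ⇒ local maximum.
The local maximum is g(4) = -71/3.

-71/3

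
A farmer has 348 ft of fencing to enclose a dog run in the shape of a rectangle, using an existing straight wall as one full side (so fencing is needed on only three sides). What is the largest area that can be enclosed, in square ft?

15138

Let the sides perpendicular to the wall have length x and the parallel side y, so 2x + y = 348 and the area is A = xy = x(348 − 2x).
A'(x) = 348 − 4x = 0 gives x = 87, and A''(x) = −4 < 0 confirms a maximum.
Then y = 348 − 2·87 = 174 and A = 15138.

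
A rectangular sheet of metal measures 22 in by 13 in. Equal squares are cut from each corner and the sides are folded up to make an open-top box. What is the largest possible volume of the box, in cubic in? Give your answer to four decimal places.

340.7670

With cut size x, the volume is V(x) = x(22 − 2x)(13 − 2x) for 0 < x < 6.5.
V'(x) = 12x^2 − 140x + 286. Setting V'(x) = 0 gives x ≈ 2.6405 (the root in (0, 6.5)).
V''(x) = 24x − 140 is negative there, so this is the maximum; V ≈ 340.7670.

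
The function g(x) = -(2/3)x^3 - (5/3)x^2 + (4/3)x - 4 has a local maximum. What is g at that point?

g'(x) = -2x^2 - (10/3)x + 4/3 = 0 at x = -2, 1/3.
Second-derivative test with g''(x) = -4x - 10/3: g''(-2) = 14/3 > 0 ⇒ local minimum; g''(1/3) = -14/3 < 0 ⇒ local maximum.
The local maximum is g(1/3) = -305/81.

-305/81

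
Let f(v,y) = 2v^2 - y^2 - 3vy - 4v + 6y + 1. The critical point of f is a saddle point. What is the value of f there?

∂f/∂v = 4v - 3y - 4 = 0 and ∂f/∂y = -3v - 2y + 6 = 0, so (v, y) = (26/17, 12/17).
The Hessian has f_{vv} = 4, f_{yy} = -2, f_{vy} = -3, giving D = -17 < 0, so the point is a saddle point.
f(26/17, 12/17) = 1/17.

1/17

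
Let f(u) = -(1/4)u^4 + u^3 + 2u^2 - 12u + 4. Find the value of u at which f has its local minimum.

f'(u) = -u^3 + 3u^2 + 4u - 12. Setting f'(u) = 0 gives u ∈ {-2, 2, 3}.
f''(u) = -3u^2 + 6u + 4. f''(-2) = -20 < 0 ⇒ local maximum; f''(2) = 4 > 0 ⇒ local minimum; f''(3) = -5 < 0 ⇒ local maximum.
So the local minimum value is f(2) = -8.

2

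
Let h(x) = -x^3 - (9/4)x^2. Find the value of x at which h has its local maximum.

h'(x) = -3x^2 - (9/2)x = 0 at x = -3/2, 0.
Since h''(x) = -6x - 9/2, we get h''(-3/2) = 9/2 > 0 ⇒ local minimum; h''(0) = -9/2 < 0 ⇒ local maximum.
Thus h has its local maximum at x = 0, with value 0.

0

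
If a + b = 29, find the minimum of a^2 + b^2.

841/2

With a + b = 29, a^2 + b^2 = a^2 + (29 − a)^2.
The derivative 2a − 2(29 − a) = 4a − 58 vanishes at a = 29/2; second derivative 4 > 0, a minimum.
The minimum is 2·(29/2)^2 = 841/2.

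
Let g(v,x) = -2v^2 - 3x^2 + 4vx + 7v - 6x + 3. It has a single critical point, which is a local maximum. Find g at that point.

75/8

∂g/∂v = -4v + 4x + 7 = 0 and ∂g/∂x = 4v - 6x - 6 = 0, so (v, x) = (9/4, 1/2).
The Hessian has g_{vv} = -4, g_{xx} = -6, g_{vx} = 4, giving D = 8 > 0 with g_{vv} < 0, so the point is a local maximum.
g(9/4, 1/2) = 75/8.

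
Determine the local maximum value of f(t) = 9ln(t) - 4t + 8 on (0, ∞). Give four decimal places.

6.2984

f'(t) = 9/t − 4 = 0 gives t = 9/4.
f''(t) = -9/t², which is negative for t > 0, so this is a local maximum.
f(9/4) = 9·ln(9/4) - 9 + 8 ≈ 6.2984.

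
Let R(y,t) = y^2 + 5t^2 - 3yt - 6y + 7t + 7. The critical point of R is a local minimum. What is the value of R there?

∂R/∂y = 2y - 3t - 6 = 0 and ∂R/∂t = -3y + 10t + 7 = 0, so (y, t) = (39/11, 4/11).
The Hessian has R_{yy} = 2, R_{tt} = 10, R_{yt} = -3, giving D = 11 > 0 with R_{yy} > 0, so the point is a local minimum.
R(39/11, 4/11) = -26/11.

-26/11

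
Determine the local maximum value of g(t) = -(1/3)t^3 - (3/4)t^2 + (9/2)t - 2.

31/16

g'(t) = -t^2 - (3/2)t + 9/2. Setting g'(t) = 0 gives t ∈ {-3, 3/2}.
Second-derivative test with g''(t) = -2t - 3/2: g''(-3) = 9/2 > 0 ⇒ local minimum; g''(3/2) = -9/2 < 0 ⇒ local maximum.
The local maximum is g(3/2) = 31/16.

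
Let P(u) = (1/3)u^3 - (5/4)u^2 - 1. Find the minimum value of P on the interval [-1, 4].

Differentiating, P'(u) = u^2 - (5/2)u; which vanishes at u = 0 and u = 5/2.
Evaluating at the critical points and endpoints: P(-1) = -31/12; P(0) = -1; P(5/2) = -173/48; P(4) = 1/3.
So the minimum is P(5/2) = -173/48.

-173/48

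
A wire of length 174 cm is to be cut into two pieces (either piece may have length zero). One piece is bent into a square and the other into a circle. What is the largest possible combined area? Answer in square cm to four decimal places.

Let x be the length used for the square. Square side x/4; circle radius (174−x)/(2π).
A(x) = (x/4)² + π·((174−x)/(2π))² = x²/16 + (174−x)²/(4π) for 0 ≤ x ≤ 174. A'(x) = x/8 − (174−x)/(2π) = 0 gives x = 4·174/(π+4) ≈ 97.4573.
A'' > 0, so the interior critical point is a minimum; the maximum is at an endpoint. A(0) = 2409.2875 and A(174) = 1892.2500, so the largest area is 2409.2875.

2409.2875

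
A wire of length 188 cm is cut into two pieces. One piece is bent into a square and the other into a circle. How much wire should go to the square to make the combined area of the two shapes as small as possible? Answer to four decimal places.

Let x be the length used for the square. Square side x/4; circle radius (188−x)/(2π).
A(x) = (x/4)² + π·((188−x)/(2π))² = x²/16 + (188−x)²/(4π) for 0 ≤ x ≤ 188. A'(x) = x/8 − (188−x)/(2π) = 0 gives x = 4·188/(π+4) ≈ 105.2986.
A'' = 1/8 + 1/(2π) > 0, so this gives the minimum combined area; x ≈ 105.2986 cm to the square.

105.2986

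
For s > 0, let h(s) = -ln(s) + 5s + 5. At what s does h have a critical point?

h'(s) = -1/s + 5 = 0 gives s = 1/5.
h''(s) = 1/s², which is positive for s > 0, so this is a local minimum.
h(1/5) = -1·ln(1/5) + 1 + 5 ≈ 7.6094.

1/5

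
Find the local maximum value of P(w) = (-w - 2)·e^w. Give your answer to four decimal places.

P'(w) = (-1)·e^w + (-w - 2)·1·e^w = (-w - 3)·e^w. Since e^w > 0, the only critical point is w = -3.
P''(-3) has the same sign as -1 < 0, so this is a local maximum.
P(-3) = (1)·e^(-3) ≈ 0.0498.

0.0498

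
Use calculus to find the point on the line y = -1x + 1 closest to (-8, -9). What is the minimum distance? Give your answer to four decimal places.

Minimize D(x)^2 = (x + 8)^2 + (-x + 10)^2.
d/dx[D^2] = 2(x + 8) + 2·(-1)·(-x + 10) = 0 ⇒ x = 1.
Then y = 0 and the distance is √(162) ≈ 12.7279.

12.7279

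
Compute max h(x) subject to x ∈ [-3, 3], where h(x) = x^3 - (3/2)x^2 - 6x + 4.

15/2

The derivative is 3x^2 - 3x - 6, which vanishes at x = -1 and x = 2.
Compare values at every candidate in [-3, 3]: h(-3) = -37/2, h(-1) = 15/2, h(2) = -6, h(3) = -1/2.
So the maximum is h(-1) = 15/2.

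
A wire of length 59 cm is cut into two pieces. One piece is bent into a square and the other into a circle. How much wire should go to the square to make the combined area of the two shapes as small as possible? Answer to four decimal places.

Let x be the length used for the square. Square side x/4; circle radius (59−x)/(2π).
A(x) = (x/4)² + π·((59−x)/(2π))² = x²/16 + (59−x)²/(4π) for 0 ≤ x ≤ 59. A'(x) = x/8 − (59−x)/(2π) = 0 gives x = 4·59/(π+4) ≈ 33.0459.
A'' = 1/8 + 1/(2π) > 0, so this gives the minimum combined area; x ≈ 33.0459 cm to the square.

33.0459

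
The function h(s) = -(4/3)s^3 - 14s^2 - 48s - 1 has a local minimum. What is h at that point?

Critical points: h'(s) = -4s^2 - 28s - 48 vanishes at s = -4, -3.
h''(s) = -8s - 28. h''(-4) = 4 > 0 ⇒ local minimum; h''(-3) = -4 < 0 ⇒ local maximum.
Thus h has its local minimum at s = -4, with value 157/3.

157/3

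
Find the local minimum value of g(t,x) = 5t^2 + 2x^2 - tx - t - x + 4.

148/39

∂g/∂t = 10t - x - 1 = 0 and ∂g/∂x = -t + 4x - 1 = 0, so (t, x) = (5/39, 11/39).
The Hessian has g_{tt} = 10, g_{xx} = 4, g_{tx} = -1, giving D = 39 > 0 with g_{tt} > 0, so the point is a local minimum.
g(5/39, 11/39) = 148/39.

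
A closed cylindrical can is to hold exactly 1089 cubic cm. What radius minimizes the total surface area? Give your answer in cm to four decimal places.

5.5755

With radius r and height h, πr²h = 1089 so h = 1089/(πr²), and S(r) = 2πr² + 2πrh = 2πr² + 2·1089/r.
S'(r) = 4πr − 2·1089/r² = 0 ⇒ r³ = 1089/(2π), so r ≈ 5.5755 and h = 2r ≈ 11.1510.
S''(r) = 4π + 4·1089/r³ > 0, so this is the minimum; S ≈ 585.9580.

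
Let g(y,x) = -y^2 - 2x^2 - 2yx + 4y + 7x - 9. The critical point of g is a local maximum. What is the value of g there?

-11/4

∂g/∂y = -2y - 2x + 4 = 0 and ∂g/∂x = -2y - 4x + 7 = 0, so (y, x) = (1/2, 3/2).
The Hessian has g_{yy} = -2, g_{xx} = -4, g_{yx} = -2, giving D = 4 > 0 with g_{yy} < 0, so the point is a local maximum.
g(1/2, 3/2) = -11/4.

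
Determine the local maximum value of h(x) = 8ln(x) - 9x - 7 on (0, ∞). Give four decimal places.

-15.9423

h'(x) = 8/x − 9 = 0 gives x = 8/9.
h''(x) = -8/x², which is negative for x > 0, so this is a local maximum.
h(8/9) = 8·ln(8/9) - 8 - 7 ≈ -15.9423.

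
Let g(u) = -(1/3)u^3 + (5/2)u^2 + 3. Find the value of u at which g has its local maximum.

5

g'(u) = -u^2 + 5u. Setting g'(u) = 0 gives u ∈ {0, 5}.
Since g''(u) = -2u + 5, we get g''(0) = 5 > 0 ⇒ local minimum; g''(5) = -5 < 0 ⇒ local maximum.
The local maximum is g(5) = 143/6.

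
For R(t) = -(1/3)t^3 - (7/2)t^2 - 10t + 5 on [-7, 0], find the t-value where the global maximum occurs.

-7

Differentiating, R'(t) = -t^2 - 7t - 10; which vanishes at t = -5 and t = -2.
Candidates: R(-7) = 107/6; R(-5) = 55/6; R(-2) = 41/3; R(0) = 5.
The maximum over the interval is 107/6, attained at t = -7.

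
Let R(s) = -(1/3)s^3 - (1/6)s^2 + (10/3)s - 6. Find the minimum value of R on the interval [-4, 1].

The derivative is -s^2 - (1/3)s + 10/3, whose only zero in [-4, 1] is s = -2.
Evaluating at the critical points and endpoints: R(-4) = -2/3, R(-2) = -32/3, R(1) = -19/6.
Hence the absolute minimum is -32/3 at s = -2.

-32/3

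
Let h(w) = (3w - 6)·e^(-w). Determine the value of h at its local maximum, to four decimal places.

By the product rule, h'(w) = (-3w + 9)·e^(-w). Since e^(-w) > 0, the only critical point is w = 3.
h''(3) has the same sign as -3 < 0, so this is a local maximum.
h(3) = (3)·e^(-3) ≈ 0.1494.

0.1494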